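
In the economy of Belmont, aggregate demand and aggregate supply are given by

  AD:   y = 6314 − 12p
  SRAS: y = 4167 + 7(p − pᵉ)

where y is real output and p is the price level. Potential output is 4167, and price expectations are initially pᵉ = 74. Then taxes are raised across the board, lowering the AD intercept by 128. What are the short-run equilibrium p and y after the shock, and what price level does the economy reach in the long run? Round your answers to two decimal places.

Short run: p = 133.53, y = 4583.68. Long run: p = 168.25.

AD shifts left: new AD is y = 6186 − 12p. With pᵉ = 74, SRAS is y = 3649 + 7p.
Short run: 6186 − 12p = 3649 + 7p gives 2537 = 19p, so p = 133.53 and y = 6186 − 12p = 4583.68.
y = 4583.68 is above potential 4167; expectations adjust and SRAS shifts left until y = 4167.
Long run: on the new AD curve, 4167 = 6186 − 12p gives p = 168.25.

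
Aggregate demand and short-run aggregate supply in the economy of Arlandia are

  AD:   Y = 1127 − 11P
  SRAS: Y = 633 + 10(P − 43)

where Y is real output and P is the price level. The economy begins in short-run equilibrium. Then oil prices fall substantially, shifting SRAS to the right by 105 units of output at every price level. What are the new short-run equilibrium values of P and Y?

P = 39, Y = 698

This is a positive supply shock: SRAS shifts right.
New SRAS: Y = 308 + 10P.
Set AD = SRAS: 1127 − 11P = 308 + 10P, so 819 = 21P and P = 39.
Y = 1127 − 11·39 = 698.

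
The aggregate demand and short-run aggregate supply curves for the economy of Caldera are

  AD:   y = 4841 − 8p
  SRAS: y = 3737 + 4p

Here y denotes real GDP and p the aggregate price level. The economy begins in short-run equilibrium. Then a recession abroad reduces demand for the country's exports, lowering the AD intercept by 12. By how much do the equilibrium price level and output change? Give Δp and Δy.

This is a negative demand shock: AD shifts left.
New AD: y = 4829 − 8p.
Set AD = SRAS: 4829 − 8p = 3737 + 4p, so 1092 = 12p and p = 91.
y = 4829 − 8·91 = 4101.
Initially p = 92, y = 4105, so Δp = -1 and Δy = -4.

Δp = -1, Δy = -4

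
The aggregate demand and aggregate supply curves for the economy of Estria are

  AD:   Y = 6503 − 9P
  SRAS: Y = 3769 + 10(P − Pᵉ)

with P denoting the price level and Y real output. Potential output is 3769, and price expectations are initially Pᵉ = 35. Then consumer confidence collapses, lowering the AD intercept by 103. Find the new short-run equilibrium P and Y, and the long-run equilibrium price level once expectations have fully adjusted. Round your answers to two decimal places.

Short run: P = 156.89, Y = 4987.95. Long run: P = 292.33.

AD shifts left: new AD is Y = 6400 − 9P. With Pᵉ = 35, SRAS is Y = 3419 + 10P.
Short run: 6400 − 9P = 3419 + 10P gives 2981 = 19P, so P = 156.89 and Y = 6400 − 9P = 4987.95.
Y = 4987.95 is above potential 3769; expectations adjust and SRAS shifts left until Y = 3769.
Long run: on the new AD curve, 3769 = 6400 − 9P gives P = 292.33.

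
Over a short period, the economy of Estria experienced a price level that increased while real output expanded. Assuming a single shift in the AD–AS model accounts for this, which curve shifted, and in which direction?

P rose and Y rose. An AD shift moves P and Y in the same direction; an SRAS shift moves them in opposite directions.
Here P and Y moved in the same direction, so the AD curve shifted.
Since Y rose, AD shifted right.

AD shifted right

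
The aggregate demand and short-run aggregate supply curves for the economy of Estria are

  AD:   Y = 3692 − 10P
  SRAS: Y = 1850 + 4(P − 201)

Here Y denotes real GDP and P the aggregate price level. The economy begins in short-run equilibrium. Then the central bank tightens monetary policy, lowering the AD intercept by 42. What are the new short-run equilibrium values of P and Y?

P = 186, Y = 1790

This is a negative demand shock: AD shifts left.
New AD: Y = 3650 − 10P.
SRAS can be written Y = 1046 + 4P.
Set AD = SRAS: 3650 − 10P = 1046 + 4P, so 2604 = 14P and P = 186.
Y = 3650 − 10·186 = 1790.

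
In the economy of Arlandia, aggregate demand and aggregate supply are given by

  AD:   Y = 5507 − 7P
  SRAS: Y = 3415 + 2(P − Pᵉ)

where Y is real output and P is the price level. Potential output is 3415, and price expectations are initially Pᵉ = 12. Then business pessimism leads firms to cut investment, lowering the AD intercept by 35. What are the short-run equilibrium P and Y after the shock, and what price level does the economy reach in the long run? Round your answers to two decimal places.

AD shifts left: new AD is Y = 5472 − 7P. With Pᵉ = 12, SRAS is Y = 3391 + 2P.
Short run: 5472 − 7P = 3391 + 2P gives 2081 = 9P, so P = 231.22 and Y = 5472 − 7P = 3853.44.
Y = 3853.44 is above potential 3415; expectations adjust and SRAS shifts left until Y = 3415.
Long run: on the new AD curve, 3415 = 5472 − 7P gives P = 293.86.

Short run: P = 231.22, Y = 3853.44. Long run: P = 293.86.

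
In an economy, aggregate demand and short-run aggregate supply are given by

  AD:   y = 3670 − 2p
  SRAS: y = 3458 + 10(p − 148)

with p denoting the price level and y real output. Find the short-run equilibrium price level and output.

Write SRAS as y = 3458 + 10p − 1480 = 1978 + 10p.
Set AD = SRAS: 3670 − 2p = 1978 + 10p, so 1692 = 12p and p = 141.
Then y = 3670 − 2·141 = 3388.

p = 141, y = 3388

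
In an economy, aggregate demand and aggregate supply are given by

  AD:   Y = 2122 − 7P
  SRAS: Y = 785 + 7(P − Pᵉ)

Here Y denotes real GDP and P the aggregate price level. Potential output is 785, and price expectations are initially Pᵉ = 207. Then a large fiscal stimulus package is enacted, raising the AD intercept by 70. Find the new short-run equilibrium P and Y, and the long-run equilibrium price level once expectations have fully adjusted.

Short run: P = 204, Y = 764. Long run: P = 201.

AD shifts right: new AD is Y = 2192 − 7P. With Pᵉ = 207, SRAS is Y = 7P − 664.
Short run: 2192 − 7P = 7P − 664 gives 2856 = 14P, so P = 204 and Y = 2192 − 7·204 = 764.
Y = 764 is below potential 785; expectations adjust and SRAS shifts right until Y = 785.
Long run: on the new AD curve, 785 = 2192 − 7P gives P = 201.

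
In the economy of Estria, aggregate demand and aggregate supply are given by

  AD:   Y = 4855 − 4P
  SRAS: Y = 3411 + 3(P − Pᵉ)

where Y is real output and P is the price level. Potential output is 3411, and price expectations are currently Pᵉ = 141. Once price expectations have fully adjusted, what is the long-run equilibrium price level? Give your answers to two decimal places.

Long-run P = 361.00

Short run: with Pᵉ = 141, SRAS is Y = 2988 + 3P. Setting AD = SRAS gives 1867 = 7P, so P = 266.71 and Y = 4855 − 4P = 3788.14.
Output 3788.14 is above potential 3411, so over time expected prices rise and SRAS shifts left until Y returns to 3411.
Long run: Y = 3411 on the AD curve gives 3411 = 4855 − 4P, so P = 361.00.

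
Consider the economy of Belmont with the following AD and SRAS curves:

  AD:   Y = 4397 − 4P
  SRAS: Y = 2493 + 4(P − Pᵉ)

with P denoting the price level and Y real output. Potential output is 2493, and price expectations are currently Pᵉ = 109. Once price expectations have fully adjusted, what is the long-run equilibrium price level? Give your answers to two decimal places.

Long-run P = 476.00

Short run: with Pᵉ = 109, SRAS is Y = 2057 + 4P. Setting AD = SRAS gives 2340 = 8P, so P = 292.50 and Y = 4397 − 4P = 3227.00.
Output 3227.00 is above potential 2493, so over time expected prices rise and SRAS shifts left until Y returns to 2493.
Long run: Y = 2493 on the AD curve gives 2493 = 4397 − 4P, so P = 476.00.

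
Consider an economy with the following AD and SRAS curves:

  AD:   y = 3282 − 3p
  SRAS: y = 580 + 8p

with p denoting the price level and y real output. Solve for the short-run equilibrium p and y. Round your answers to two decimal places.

Set AD = SRAS: 3282 − 3p = 580 + 8p, so 2702 = 11p and p = 245.64.
Substituting into AD, y = 3282 − 3p = 2545.09.

p = 245.64, y = 2545.09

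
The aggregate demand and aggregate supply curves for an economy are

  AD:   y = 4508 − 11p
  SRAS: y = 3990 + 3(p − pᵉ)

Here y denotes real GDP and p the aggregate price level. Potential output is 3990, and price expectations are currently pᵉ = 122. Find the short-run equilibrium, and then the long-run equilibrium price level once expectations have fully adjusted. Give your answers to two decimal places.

Short run: p = 63.14, y = 3813.43. Long run: p = 47.09.

Short run: with pᵉ = 122, SRAS is y = 3624 + 3p. Setting AD = SRAS gives 884 = 14p, so p = 63.14 and y = 4508 − 11p = 3813.43.
Output 3813.43 is below potential 3990, so over time expected prices fall and SRAS shifts right until y returns to 3990.
Long run: y = 3990 on the AD curve gives 3990 = 4508 − 11p, so p = 47.09.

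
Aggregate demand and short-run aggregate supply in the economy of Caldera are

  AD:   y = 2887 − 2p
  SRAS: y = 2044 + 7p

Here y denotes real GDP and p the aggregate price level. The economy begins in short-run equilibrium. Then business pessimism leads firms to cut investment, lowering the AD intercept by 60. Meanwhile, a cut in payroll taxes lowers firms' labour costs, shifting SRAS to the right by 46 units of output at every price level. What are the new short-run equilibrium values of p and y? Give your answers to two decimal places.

After both shocks: AD is y = 2827 − 2p and SRAS is y = 2090 + 7p.
Setting them equal: 737 = 9p, so p = 81.89.
Substituting into AD, y = 2663.22.

p = 81.89, y = 2663.22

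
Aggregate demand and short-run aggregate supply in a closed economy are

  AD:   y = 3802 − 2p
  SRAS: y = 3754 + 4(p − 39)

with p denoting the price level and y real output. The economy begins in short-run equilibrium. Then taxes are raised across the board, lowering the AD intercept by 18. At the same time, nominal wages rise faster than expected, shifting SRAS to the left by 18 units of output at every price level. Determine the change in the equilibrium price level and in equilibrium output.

After both shocks: AD is y = 3784 − 2p and SRAS is y = 3580 + 4p.
Setting them equal: 204 = 6p, so p = 34.
y = 3784 − 2·34 = 3716.
Initially p = 34, y = 3734, so Δp = +0 and Δy = -18.

Δp = +0, Δy = -18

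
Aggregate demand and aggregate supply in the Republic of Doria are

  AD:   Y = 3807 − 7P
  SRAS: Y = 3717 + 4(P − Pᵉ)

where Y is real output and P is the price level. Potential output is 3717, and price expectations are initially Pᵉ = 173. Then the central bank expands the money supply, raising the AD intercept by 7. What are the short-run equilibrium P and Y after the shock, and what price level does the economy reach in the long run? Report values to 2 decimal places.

AD shifts right: new AD is Y = 3814 − 7P. With Pᵉ = 173, SRAS is Y = 3025 + 4P.
Short run: 3814 − 7P = 3025 + 4P gives 789 = 11P, so P = 71.73 and Y = 3814 − 7P = 3311.91.
Y = 3311.91 is below potential 3717; expectations adjust and SRAS shifts right until Y = 3717.
Long run: on the new AD curve, 3717 = 3814 − 7P gives P = 13.86.

Short run: P = 71.73, Y = 3311.91. Long run: P = 13.86.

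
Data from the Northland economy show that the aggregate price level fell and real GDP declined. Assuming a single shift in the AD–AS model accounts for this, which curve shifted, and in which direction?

P fell and Y fell. An AD shift moves P and Y in the same direction; an SRAS shift moves them in opposite directions.
Here P and Y moved in the same direction, so the AD curve shifted.
Since Y fell, AD shifted left.

AD shifted left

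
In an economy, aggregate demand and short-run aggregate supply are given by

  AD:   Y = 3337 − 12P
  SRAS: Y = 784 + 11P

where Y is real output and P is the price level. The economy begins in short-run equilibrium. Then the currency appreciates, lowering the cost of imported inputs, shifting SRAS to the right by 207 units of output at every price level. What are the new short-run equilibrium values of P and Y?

This is a positive supply shock: SRAS shifts right.
New SRAS: Y = 991 + 11P.
Set AD = SRAS: 3337 − 12P = 991 + 11P, so 2346 = 23P and P = 102.
Y = 3337 − 12·102 = 2113.

P = 102, Y = 2113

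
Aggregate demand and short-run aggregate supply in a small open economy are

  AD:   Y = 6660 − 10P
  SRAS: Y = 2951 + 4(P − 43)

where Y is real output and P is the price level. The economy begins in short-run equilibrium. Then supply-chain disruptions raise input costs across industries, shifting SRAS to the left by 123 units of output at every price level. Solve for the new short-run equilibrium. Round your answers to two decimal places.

This is a negative supply shock: SRAS shifts left.
New SRAS: Y = 2656 + 4P.
Set AD = SRAS: 6660 − 10P = 2656 + 4P, so 4004 = 14P and P = 286.00.
Substituting into AD, Y = 3800.00.

P = 286.00, Y = 3800.00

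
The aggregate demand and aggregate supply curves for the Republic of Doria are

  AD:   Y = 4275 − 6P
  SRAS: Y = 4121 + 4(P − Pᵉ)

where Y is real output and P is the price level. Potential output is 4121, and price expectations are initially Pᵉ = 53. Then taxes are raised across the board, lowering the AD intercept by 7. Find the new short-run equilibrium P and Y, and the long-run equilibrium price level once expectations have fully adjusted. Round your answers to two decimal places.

AD shifts left: new AD is Y = 4268 − 6P. With Pᵉ = 53, SRAS is Y = 3909 + 4P.
Short run: 4268 − 6P = 3909 + 4P gives 359 = 10P, so P = 35.90 and Y = 4268 − 6P = 4052.60.
Y = 4052.60 is below potential 4121; expectations adjust and SRAS shifts right until Y = 4121.
Long run: on the new AD curve, 4121 = 4268 − 6P gives P = 24.50.

Short run: P = 35.90, Y = 4052.60. Long run: P = 24.50.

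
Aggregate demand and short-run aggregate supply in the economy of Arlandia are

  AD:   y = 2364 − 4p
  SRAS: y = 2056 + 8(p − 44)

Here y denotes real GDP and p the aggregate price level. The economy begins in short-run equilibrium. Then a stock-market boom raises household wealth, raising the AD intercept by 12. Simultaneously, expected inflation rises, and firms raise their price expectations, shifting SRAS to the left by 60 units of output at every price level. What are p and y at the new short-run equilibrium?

After both shocks: AD is y = 2376 − 4p and SRAS is y = 1644 + 8p.
Setting them equal: 732 = 12p, so p = 61.
y = 2376 − 4·61 = 2132.

p = 61, y = 2132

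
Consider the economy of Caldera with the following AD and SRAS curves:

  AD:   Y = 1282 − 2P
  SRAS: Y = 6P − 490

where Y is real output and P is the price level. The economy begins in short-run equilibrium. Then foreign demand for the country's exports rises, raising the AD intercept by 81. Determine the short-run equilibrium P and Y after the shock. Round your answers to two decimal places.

This is a positive demand shock: AD shifts right.
New AD: Y = 1363 − 2P.
Set AD = SRAS: 1363 − 2P = 6P − 490, so 1853 = 8P and P = 231.63.
Substituting into AD, Y = 899.75.

P = 231.63, Y = 899.75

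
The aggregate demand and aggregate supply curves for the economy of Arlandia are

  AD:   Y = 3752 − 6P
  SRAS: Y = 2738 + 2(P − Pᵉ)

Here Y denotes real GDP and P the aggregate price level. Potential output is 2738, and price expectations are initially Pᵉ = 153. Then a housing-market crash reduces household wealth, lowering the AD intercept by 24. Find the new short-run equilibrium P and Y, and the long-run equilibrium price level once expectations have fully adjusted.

AD shifts left: new AD is Y = 3728 − 6P. With Pᵉ = 153, SRAS is Y = 2432 + 2P.
Short run: 3728 − 6P = 2432 + 2P gives 1296 = 8P, so P = 162 and Y = 3728 − 6·162 = 2756.
Y = 2756 is above potential 2738; expectations adjust and SRAS shifts left until Y = 2738.
Long run: on the new AD curve, 2738 = 3728 − 6P gives P = 165.

Short run: P = 162, Y = 2756. Long run: P = 165.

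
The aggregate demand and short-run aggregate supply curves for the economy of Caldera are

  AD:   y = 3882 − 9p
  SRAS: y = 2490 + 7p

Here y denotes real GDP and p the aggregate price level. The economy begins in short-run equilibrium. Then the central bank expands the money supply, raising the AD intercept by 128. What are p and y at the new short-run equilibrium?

This is a positive demand shock: AD shifts right.
New AD: y = 4010 − 9p.
Set AD = SRAS: 4010 − 9p = 2490 + 7p, so 1520 = 16p and p = 95.
y = 4010 − 9·95 = 3155.

p = 95, y = 3155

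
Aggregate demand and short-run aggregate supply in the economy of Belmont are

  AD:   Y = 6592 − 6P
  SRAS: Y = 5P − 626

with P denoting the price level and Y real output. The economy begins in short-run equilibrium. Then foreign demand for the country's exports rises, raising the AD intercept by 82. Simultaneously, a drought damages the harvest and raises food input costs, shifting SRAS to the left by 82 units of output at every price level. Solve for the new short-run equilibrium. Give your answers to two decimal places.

After both shocks: AD is Y = 6674 − 6P and SRAS is Y = 5P − 708.
Setting them equal: 7382 = 11P, so P = 671.09.
Substituting into AD, Y = 2647.45.

P = 671.09, Y = 2647.45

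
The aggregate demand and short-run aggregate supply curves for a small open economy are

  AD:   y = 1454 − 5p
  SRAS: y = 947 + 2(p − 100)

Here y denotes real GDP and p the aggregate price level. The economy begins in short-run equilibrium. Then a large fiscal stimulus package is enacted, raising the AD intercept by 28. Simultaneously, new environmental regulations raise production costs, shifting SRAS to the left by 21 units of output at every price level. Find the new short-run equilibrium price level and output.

After both shocks: AD is y = 1482 − 5p and SRAS is y = 726 + 2p.
Setting them equal: 756 = 7p, so p = 108.
y = 1482 − 5·108 = 942.

p = 108, y = 942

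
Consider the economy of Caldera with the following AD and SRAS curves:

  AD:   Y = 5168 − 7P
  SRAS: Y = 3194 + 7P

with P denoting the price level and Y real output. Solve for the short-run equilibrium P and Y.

Set AD = SRAS: 5168 − 7P = 3194 + 7P, so 1974 = 14P and P = 141.
Then Y = 5168 − 7·141 = 4181.

P = 141, Y = 4181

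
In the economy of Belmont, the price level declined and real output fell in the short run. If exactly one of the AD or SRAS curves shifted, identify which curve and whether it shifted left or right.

P fell and Y fell. An AD shift moves P and Y in the same direction; an SRAS shift moves them in opposite directions.
Here P and Y moved in the same direction, so the AD curve shifted.
Since Y fell, AD shifted left.

AD shifted left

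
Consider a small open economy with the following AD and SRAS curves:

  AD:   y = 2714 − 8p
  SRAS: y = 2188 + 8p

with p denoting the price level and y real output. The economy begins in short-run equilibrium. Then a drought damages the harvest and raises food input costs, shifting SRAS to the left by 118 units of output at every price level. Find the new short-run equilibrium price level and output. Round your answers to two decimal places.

p = 40.25, y = 2392.00

This is a negative supply shock: SRAS shifts left.
New SRAS: y = 2070 + 8p.
Set AD = SRAS: 2714 − 8p = 2070 + 8p, so 644 = 16p and p = 40.25.
Substituting into AD, y = 2392.00.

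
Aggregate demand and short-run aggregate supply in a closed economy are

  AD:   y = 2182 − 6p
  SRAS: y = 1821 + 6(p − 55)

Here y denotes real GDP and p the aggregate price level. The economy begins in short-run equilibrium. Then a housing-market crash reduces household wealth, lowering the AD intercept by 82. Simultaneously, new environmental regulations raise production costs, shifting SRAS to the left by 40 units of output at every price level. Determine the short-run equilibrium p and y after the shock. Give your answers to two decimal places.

p = 54.08, y = 1775.50

After both shocks: AD is y = 2100 − 6p and SRAS is y = 1451 + 6p.
Setting them equal: 649 = 12p, so p = 54.08.
Substituting into AD, y = 1775.50.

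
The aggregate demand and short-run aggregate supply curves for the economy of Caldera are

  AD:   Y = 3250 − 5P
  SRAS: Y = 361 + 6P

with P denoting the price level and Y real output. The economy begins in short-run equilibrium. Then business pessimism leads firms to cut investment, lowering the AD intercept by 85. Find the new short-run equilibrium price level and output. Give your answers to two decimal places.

This is a negative demand shock: AD shifts left.
New AD: Y = 3165 − 5P.
Set AD = SRAS: 3165 − 5P = 361 + 6P, so 2804 = 11P and P = 254.91.
Substituting into AD, Y = 1890.45.

P = 254.91, Y = 1890.45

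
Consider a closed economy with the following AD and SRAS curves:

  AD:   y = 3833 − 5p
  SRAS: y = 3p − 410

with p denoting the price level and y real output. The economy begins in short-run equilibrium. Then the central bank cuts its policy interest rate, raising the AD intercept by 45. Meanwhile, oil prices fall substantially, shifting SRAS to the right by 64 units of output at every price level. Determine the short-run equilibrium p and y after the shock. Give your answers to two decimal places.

p = 528.00, y = 1238.00

After both shocks: AD is y = 3878 − 5p and SRAS is y = 3p − 346.
Setting them equal: 4224 = 8p, so p = 528.00.
Substituting into AD, y = 1238.00.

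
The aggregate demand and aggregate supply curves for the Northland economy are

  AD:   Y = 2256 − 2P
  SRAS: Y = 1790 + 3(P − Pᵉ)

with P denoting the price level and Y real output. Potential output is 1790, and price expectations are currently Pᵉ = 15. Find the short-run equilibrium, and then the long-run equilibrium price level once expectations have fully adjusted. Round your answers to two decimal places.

Short run: P = 102.20, Y = 2051.60. Long run: P = 233.00.

Short run: with Pᵉ = 15, SRAS is Y = 1745 + 3P. Setting AD = SRAS gives 511 = 5P, so P = 102.20 and Y = 2256 − 2P = 2051.60.
Output 2051.60 is above potential 1790, so over time expected prices rise and SRAS shifts left until Y returns to 1790.
Long run: Y = 1790 on the AD curve gives 1790 = 2256 − 2P, so P = 233.00.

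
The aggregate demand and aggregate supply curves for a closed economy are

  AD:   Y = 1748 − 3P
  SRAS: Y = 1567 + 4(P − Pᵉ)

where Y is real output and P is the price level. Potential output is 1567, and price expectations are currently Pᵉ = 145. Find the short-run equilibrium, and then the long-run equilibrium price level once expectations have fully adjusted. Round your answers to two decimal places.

Short run: with Pᵉ = 145, SRAS is Y = 987 + 4P. Setting AD = SRAS gives 761 = 7P, so P = 108.71 and Y = 1748 − 3P = 1421.86.
Output 1421.86 is below potential 1567, so over time expected prices fall and SRAS shifts right until Y returns to 1567.
Long run: Y = 1567 on the AD curve gives 1567 = 1748 − 3P, so P = 60.33.

Short run: P = 108.71, Y = 1421.86. Long run: P = 60.33.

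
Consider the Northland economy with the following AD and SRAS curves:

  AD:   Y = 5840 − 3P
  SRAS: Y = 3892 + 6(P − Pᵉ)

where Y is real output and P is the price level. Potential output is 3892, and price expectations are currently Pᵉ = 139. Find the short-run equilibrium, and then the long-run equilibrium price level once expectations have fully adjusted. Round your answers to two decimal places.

Short run: with Pᵉ = 139, SRAS is Y = 3058 + 6P. Setting AD = SRAS gives 2782 = 9P, so P = 309.11 and Y = 5840 − 3P = 4912.67.
Output 4912.67 is above potential 3892, so over time expected prices rise and SRAS shifts left until Y returns to 3892.
Long run: Y = 3892 on the AD curve gives 3892 = 5840 − 3P, so P = 649.33.

Short run: P = 309.11, Y = 4912.67. Long run: P = 649.33.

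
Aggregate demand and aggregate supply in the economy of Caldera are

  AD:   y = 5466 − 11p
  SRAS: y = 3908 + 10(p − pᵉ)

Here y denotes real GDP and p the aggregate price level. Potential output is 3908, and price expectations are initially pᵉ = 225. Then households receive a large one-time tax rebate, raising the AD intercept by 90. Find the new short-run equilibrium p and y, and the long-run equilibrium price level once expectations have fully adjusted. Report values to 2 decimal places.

AD shifts right: new AD is y = 5556 − 11p. With pᵉ = 225, SRAS is y = 1658 + 10p.
Short run: 5556 − 11p = 1658 + 10p gives 3898 = 21p, so p = 185.62 and y = 5556 − 11p = 3514.19.
y = 3514.19 is below potential 3908; expectations adjust and SRAS shifts right until y = 3908.
Long run: on the new AD curve, 3908 = 5556 − 11p gives p = 149.82.

Short run: p = 185.62, y = 3514.19. Long run: p = 149.82.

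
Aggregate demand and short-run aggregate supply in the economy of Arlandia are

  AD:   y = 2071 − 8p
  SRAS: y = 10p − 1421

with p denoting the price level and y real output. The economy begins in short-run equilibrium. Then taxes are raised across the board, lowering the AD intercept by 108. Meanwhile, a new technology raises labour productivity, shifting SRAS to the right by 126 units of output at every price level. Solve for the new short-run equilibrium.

After both shocks: AD is y = 1963 − 8p and SRAS is y = 10p − 1295.
Setting them equal: 3258 = 18p, so p = 181.
y = 1963 − 8·181 = 515.

p = 181, y = 515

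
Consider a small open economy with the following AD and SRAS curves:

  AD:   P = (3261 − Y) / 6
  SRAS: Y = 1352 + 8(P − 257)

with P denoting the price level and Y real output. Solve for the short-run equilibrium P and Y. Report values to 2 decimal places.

Write SRAS as Y = 1352 + 8P − 2056 = 8P − 704.
Rearrange AD to Y = 3261 − 6P.
Set AD = SRAS: 3261 − 6P = 8P − 704, so 3965 = 14P and P = 283.21.
Substituting into AD, Y = 3261 − 6P = 1561.71.

P = 283.21, Y = 1561.71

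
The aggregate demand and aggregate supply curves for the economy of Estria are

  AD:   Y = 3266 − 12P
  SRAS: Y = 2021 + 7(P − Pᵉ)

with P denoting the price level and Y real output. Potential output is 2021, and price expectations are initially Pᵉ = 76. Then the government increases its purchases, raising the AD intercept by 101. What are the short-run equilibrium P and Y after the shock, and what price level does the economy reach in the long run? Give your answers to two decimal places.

Short run: P = 98.84, Y = 2180.89. Long run: P = 112.17.

AD shifts right: new AD is Y = 3367 − 12P. With Pᵉ = 76, SRAS is Y = 1489 + 7P.
Short run: 3367 − 12P = 1489 + 7P gives 1878 = 19P, so P = 98.84 and Y = 3367 − 12P = 2180.89.
Y = 2180.89 is above potential 2021; expectations adjust and SRAS shifts left until Y = 2021.
Long run: on the new AD curve, 2021 = 3367 − 12P gives P = 112.17.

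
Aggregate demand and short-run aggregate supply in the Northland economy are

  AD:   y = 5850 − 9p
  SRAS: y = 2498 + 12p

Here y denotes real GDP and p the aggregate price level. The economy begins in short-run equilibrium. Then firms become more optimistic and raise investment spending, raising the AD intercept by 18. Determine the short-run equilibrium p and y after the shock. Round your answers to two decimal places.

p = 160.48, y = 4423.71

This is a positive demand shock: AD shifts right.
New AD: y = 5868 − 9p.
Set AD = SRAS: 5868 − 9p = 2498 + 12p, so 3370 = 21p and p = 160.48.
Substituting into AD, y = 4423.71.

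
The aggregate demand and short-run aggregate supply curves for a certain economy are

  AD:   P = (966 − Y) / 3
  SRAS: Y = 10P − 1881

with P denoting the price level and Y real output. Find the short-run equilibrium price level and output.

Rearrange AD to Y = 966 − 3P.
Set AD = SRAS: 966 − 3P = 10P − 1881, so 2847 = 13P and P = 219.
Then Y = 966 − 3·219 = 309.

P = 219, Y = 309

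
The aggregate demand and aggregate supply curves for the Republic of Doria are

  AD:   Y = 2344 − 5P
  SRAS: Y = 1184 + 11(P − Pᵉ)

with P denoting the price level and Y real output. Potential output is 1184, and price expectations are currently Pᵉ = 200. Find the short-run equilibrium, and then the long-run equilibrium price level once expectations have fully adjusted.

Short run: P = 210, Y = 1294. Long run: P = 232.

Short run: with Pᵉ = 200, SRAS is Y = 11P − 1016. Setting AD = SRAS gives 3360 = 16P, so P = 210 and Y = 2344 − 5·210 = 1294.
Output 1294 is above potential 1184, so over time expected prices rise and SRAS shifts left until Y returns to 1184.
Long run: Y = 1184 on the AD curve gives 1184 = 2344 − 5P, so P = 232.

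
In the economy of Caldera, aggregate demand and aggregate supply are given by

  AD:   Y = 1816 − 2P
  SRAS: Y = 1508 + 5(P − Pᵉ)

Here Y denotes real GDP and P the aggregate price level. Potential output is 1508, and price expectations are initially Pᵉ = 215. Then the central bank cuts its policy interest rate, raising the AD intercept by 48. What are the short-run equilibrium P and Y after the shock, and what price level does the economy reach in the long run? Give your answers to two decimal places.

AD shifts right: new AD is Y = 1864 − 2P. With Pᵉ = 215, SRAS is Y = 433 + 5P.
Short run: 1864 − 2P = 433 + 5P gives 1431 = 7P, so P = 204.43 and Y = 1864 − 2P = 1455.14.
Y = 1455.14 is below potential 1508; expectations adjust and SRAS shifts right until Y = 1508.
Long run: on the new AD curve, 1508 = 1864 − 2P gives P = 178.00.

Short run: P = 204.43, Y = 1455.14. Long run: P = 178.00.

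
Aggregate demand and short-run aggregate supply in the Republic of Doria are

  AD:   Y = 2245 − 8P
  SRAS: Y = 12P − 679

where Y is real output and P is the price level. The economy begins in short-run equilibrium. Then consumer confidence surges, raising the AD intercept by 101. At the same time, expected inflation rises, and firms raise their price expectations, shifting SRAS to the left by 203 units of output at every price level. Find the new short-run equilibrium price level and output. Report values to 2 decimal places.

After both shocks: AD is Y = 2346 − 8P and SRAS is Y = 12P − 882.
Setting them equal: 3228 = 20P, so P = 161.40.
Substituting into AD, Y = 1054.80.

P = 161.40, Y = 1054.80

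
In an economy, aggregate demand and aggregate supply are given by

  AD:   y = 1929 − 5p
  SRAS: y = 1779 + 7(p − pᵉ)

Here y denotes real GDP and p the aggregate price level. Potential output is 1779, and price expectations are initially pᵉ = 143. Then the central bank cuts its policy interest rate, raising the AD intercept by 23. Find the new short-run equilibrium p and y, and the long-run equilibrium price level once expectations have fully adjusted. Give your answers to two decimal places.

AD shifts right: new AD is y = 1952 − 5p. With pᵉ = 143, SRAS is y = 778 + 7p.
Short run: 1952 − 5p = 778 + 7p gives 1174 = 12p, so p = 97.83 and y = 1952 − 5p = 1462.83.
y = 1462.83 is below potential 1779; expectations adjust and SRAS shifts right until y = 1779.
Long run: on the new AD curve, 1779 = 1952 − 5p gives p = 34.60.

Short run: p = 97.83, y = 1462.83. Long run: p = 34.60.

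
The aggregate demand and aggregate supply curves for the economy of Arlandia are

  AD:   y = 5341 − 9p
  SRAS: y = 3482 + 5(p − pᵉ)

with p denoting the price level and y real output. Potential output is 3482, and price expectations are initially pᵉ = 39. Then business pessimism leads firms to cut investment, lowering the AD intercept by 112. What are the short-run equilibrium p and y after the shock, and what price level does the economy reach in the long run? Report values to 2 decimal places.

Short run: p = 138.71, y = 3980.57. Long run: p = 194.11.

AD shifts left: new AD is y = 5229 − 9p. With pᵉ = 39, SRAS is y = 3287 + 5p.
Short run: 5229 − 9p = 3287 + 5p gives 1942 = 14p, so p = 138.71 and y = 5229 − 9p = 3980.57.
y = 3980.57 is above potential 3482; expectations adjust and SRAS shifts left until y = 3482.
Long run: on the new AD curve, 3482 = 5229 − 9p gives p = 194.11.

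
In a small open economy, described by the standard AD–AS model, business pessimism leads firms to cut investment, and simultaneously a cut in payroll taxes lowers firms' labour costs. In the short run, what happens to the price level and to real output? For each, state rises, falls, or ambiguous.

The first event is a negative demand shock: AD shifts left, which by itself pushes P down and Y down.
The second is a favourable supply shock: SRAS shifts right, which by itself pushes P down and Y up.
Both shocks push P down, so P falls. The two shocks push Y in opposite directions, so the effect on Y is ambiguous.

Price level: falls; output: ambiguous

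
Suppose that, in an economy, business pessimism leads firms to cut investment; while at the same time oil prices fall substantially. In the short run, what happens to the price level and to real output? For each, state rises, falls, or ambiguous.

The first event is a negative demand shock: AD shifts left, which by itself pushes P down and Y down.
The second is a favourable supply shock: SRAS shifts right, which by itself pushes P down and Y up.
Both shocks push P down, so P falls. The two shocks push Y in opposite directions, so the effect on Y is ambiguous.

Price level: falls; output: ambiguous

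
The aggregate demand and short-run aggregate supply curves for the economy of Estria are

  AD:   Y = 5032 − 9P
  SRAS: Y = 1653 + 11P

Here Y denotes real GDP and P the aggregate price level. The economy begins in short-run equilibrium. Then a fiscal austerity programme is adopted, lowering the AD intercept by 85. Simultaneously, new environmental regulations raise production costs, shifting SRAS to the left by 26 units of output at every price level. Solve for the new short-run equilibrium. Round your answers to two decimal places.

P = 166.00, Y = 3453.00

After both shocks: AD is Y = 4947 − 9P and SRAS is Y = 1627 + 11P.
Setting them equal: 3320 = 20P, so P = 166.00.
Substituting into AD, Y = 3453.00.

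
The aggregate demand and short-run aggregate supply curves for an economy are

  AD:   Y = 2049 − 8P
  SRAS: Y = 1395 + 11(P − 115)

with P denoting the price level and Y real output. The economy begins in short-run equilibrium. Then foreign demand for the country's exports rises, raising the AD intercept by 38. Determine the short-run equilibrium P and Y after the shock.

This is a positive demand shock: AD shifts right.
New AD: Y = 2087 − 8P.
SRAS can be written Y = 130 + 11P.
Set AD = SRAS: 2087 − 8P = 130 + 11P, so 1957 = 19P and P = 103.
Y = 2087 − 8·103 = 1263.

P = 103, Y = 1263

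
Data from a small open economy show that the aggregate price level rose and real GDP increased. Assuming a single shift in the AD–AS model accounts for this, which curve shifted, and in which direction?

P rose and Y rose. An AD shift moves P and Y in the same direction; an SRAS shift moves them in opposite directions.
Here P and Y moved in the same direction, so the AD curve shifted.
Since Y rose, AD shifted right.

AD shifted right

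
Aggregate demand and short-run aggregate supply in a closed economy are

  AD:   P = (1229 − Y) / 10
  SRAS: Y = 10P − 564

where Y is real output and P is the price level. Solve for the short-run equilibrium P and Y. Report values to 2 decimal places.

P = 89.65, Y = 332.50

Rearrange AD to Y = 1229 − 10P.
Set AD = SRAS: 1229 − 10P = 10P − 564, so 1793 = 20P and P = 89.65.
Substituting into AD, Y = 1229 − 10P = 332.50.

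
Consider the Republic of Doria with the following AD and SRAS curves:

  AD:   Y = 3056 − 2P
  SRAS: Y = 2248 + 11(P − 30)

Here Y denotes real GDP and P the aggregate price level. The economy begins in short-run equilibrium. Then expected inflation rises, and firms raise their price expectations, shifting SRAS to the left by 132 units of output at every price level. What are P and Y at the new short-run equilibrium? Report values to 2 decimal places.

This is a negative supply shock: SRAS shifts left.
New SRAS: Y = 1786 + 11P.
Set AD = SRAS: 3056 − 2P = 1786 + 11P, so 1270 = 13P and P = 97.69.
Substituting into AD, Y = 2860.62.

P = 97.69, Y = 2860.62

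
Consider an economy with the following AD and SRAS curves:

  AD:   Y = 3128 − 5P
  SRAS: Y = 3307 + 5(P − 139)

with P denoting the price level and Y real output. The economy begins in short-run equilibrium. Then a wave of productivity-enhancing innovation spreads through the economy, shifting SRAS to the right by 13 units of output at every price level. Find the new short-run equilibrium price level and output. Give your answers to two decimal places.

P = 50.30, Y = 2876.50

This is a positive supply shock: SRAS shifts right.
New SRAS: Y = 2625 + 5P.
Set AD = SRAS: 3128 − 5P = 2625 + 5P, so 503 = 10P and P = 50.30.
Substituting into AD, Y = 2876.50.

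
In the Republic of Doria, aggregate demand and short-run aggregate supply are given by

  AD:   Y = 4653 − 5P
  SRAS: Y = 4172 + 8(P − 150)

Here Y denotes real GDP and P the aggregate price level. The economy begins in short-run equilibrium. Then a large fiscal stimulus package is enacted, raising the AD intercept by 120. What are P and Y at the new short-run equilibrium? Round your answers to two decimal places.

This is a positive demand shock: AD shifts right.
New AD: Y = 4773 − 5P.
SRAS can be written Y = 2972 + 8P.
Set AD = SRAS: 4773 − 5P = 2972 + 8P, so 1801 = 13P and P = 138.54.
Substituting into AD, Y = 4080.31.

P = 138.54, Y = 4080.31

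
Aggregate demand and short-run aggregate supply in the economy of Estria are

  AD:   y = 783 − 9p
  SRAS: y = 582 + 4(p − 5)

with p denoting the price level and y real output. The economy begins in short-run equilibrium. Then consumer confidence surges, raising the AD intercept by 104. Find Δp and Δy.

This is a positive demand shock: AD shifts right.
New AD: y = 887 − 9p.
SRAS can be written y = 562 + 4p.
Set AD = SRAS: 887 − 9p = 562 + 4p, so 325 = 13p and p = 25.
y = 887 − 9·25 = 662.
Initially p = 17, y = 630, so Δp = +8 and Δy = +32.

Δp = +8, Δy = +32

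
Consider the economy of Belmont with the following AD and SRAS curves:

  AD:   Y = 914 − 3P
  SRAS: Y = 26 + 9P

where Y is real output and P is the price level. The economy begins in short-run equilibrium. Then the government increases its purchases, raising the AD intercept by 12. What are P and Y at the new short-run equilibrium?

This is a positive demand shock: AD shifts right.
New AD: Y = 926 − 3P.
Set AD = SRAS: 926 − 3P = 26 + 9P, so 900 = 12P and P = 75.
Y = 926 − 3·75 = 701.

P = 75, Y = 701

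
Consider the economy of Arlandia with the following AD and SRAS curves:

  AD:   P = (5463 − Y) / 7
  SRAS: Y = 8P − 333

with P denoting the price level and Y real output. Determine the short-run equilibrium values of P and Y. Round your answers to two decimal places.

Rearrange AD to Y = 5463 − 7P.
Set AD = SRAS: 5463 − 7P = 8P − 333, so 5796 = 15P and P = 386.40.
Substituting into AD, Y = 5463 − 7P = 2758.20.

P = 386.40, Y = 2758.20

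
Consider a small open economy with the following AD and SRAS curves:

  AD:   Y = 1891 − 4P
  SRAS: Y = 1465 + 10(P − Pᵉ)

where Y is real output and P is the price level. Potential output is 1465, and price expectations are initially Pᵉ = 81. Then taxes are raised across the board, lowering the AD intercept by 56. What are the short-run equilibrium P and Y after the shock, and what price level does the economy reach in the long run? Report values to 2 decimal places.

AD shifts left: new AD is Y = 1835 − 4P. With Pᵉ = 81, SRAS is Y = 655 + 10P.
Short run: 1835 − 4P = 655 + 10P gives 1180 = 14P, so P = 84.29 and Y = 1835 − 4P = 1497.86.
Y = 1497.86 is above potential 1465; expectations adjust and SRAS shifts left until Y = 1465.
Long run: on the new AD curve, 1465 = 1835 − 4P gives P = 92.50.

Short run: P = 84.29, Y = 1497.86. Long run: P = 92.50.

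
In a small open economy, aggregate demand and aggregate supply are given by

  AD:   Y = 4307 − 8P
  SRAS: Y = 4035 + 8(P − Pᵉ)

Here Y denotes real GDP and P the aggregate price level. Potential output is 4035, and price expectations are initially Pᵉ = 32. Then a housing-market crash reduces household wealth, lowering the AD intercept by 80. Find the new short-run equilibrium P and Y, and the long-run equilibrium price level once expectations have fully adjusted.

AD shifts left: new AD is Y = 4227 − 8P. With Pᵉ = 32, SRAS is Y = 3779 + 8P.
Short run: 4227 − 8P = 3779 + 8P gives 448 = 16P, so P = 28 and Y = 4227 − 8·28 = 4003.
Y = 4003 is below potential 4035; expectations adjust and SRAS shifts right until Y = 4035.
Long run: on the new AD curve, 4035 = 4227 − 8P gives P = 24.

Short run: P = 28, Y = 4003. Long run: P = 24.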